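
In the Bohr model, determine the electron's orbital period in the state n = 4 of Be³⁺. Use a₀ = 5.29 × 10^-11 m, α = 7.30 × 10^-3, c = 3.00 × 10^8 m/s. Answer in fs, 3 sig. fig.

0.607 fs

r = n²a₀/Z = 4²·5.29 × 10^-11/4 = 2.12 × 10^-10 m
v = Zαc/n = 4·0.00730·3.00 × 10^8/4 = 2.19 × 10^6 m/s
T = 2πr/v = 6.07 × 10^-16 s = 0.607 fs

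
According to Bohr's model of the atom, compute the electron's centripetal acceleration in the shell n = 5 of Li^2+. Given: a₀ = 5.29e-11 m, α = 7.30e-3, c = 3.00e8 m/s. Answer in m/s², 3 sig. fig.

3.92e21 m/s²

r = n²a₀/Z = 4.41e-10 m, v = Zαc/n = 1.31e6 m/s
a = v²/r = (1.31e6)² / 4.41e-10 = 3.92e21 m/s²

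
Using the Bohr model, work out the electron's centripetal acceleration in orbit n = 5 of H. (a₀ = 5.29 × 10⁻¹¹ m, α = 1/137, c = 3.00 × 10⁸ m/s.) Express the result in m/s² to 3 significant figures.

1.45 × 10²⁰ m/s²

r = n²a₀/Z = 1.32 × 10⁻⁹ m, v = Zαc/n = 4.38 × 10⁵ m/s
a = v²/r = (4.38 × 10⁵)² / 1.32 × 10⁻⁹ = 1.45 × 10²⁰ m/s²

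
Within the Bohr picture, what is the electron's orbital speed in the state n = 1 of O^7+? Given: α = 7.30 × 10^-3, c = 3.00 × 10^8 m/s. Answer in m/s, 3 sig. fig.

1.75 × 10^7 m/s

v_n = Zαc/n = 8 × 0.00730 × 3.00 × 10^8 / 1
    = 1.75 × 10^7 m/s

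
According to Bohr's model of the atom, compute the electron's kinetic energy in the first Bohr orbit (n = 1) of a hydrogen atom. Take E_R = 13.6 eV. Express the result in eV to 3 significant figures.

For a Coulomb orbit the virial theorem gives K = −E_n.
E_n = −E_R·Z²/n², so K = E_R·Z²/n² = 13.6 × 1²/1² = 13.6 eV

13.6 eV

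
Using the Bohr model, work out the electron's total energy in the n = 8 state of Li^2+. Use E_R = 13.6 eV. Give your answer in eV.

E_n = −E_R·Z²/n² = −13.6 × 3²/8² = -1.91 eV

-1.91 eV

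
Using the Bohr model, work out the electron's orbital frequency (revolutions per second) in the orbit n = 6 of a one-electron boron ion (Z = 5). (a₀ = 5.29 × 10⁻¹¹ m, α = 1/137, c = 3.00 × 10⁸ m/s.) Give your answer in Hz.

r = n²a₀/Z = 3.81 × 10⁻¹⁰ m, v = Zαc/n = 1.82 × 10⁶ m/s
f = v/(2πr) = 7.63 × 10¹⁴ Hz

7.63 × 10¹⁴ Hz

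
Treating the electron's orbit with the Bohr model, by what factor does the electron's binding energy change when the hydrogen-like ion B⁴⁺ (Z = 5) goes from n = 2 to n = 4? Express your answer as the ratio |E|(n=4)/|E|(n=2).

|E| ∝ Z^2 · n^-2; with Z fixed, |E| ∝ n^-2.
|E|(n=4)/|E|(n=2) = (4/2)^-2 = 1/4

1/4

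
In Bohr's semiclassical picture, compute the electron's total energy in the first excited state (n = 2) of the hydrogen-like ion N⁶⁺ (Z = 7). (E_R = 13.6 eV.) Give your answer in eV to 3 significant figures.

-167 eV

E_n = −E_R·Z²/n² = −13.6 × 7²/2² = -167 eV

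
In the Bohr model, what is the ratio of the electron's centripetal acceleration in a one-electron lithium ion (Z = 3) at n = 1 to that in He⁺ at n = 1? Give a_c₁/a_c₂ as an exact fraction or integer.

27/8

a_c ∝ Z^3 · n^-4
a_c₁/a_c₂ = (3/2)^3 · (1/1)^-4 = 27/8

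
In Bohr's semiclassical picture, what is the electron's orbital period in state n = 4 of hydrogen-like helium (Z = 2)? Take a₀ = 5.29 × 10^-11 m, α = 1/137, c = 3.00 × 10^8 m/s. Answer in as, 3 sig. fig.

2430 as

r = n²a₀/Z = 4²·5.29 × 10^-11/2 = 4.23 × 10^-10 m
v = Zαc/n = 2·0.00730·3.00 × 10^8/4 = 1.09 × 10^6 m/s
T = 2πr/v = 2.43 × 10^-15 s = 2430 as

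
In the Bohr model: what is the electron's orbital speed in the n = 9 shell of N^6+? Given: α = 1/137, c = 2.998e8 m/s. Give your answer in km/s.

v_n = Zαc/n = 7 × 0.007299 × 2.998e8 / 9
    = 1702 km/s

1702 km/s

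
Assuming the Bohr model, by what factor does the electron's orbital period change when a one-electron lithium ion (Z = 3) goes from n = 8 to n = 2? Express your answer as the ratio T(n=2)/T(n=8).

1/64

T ∝ Z^-2 · n^3; with Z fixed, T ∝ n^3.
T(n=2)/T(n=8) = (2/8)^3 = 1/64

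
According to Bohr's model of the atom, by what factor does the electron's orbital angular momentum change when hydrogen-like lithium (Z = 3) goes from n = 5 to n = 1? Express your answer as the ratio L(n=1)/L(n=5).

L = nℏ depends only on n, so L ∝ n.
L(n=1)/L(n=5) = (1/5)^1 = 1/5

1/5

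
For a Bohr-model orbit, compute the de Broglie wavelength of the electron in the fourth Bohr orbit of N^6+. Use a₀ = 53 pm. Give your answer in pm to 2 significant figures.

The Bohr quantisation condition is nλ = 2πr_n.
r_n = n²a₀/Z = 120 pm
λ = 2πr_n/n = 2π·120/4 = 190 pm

190 pm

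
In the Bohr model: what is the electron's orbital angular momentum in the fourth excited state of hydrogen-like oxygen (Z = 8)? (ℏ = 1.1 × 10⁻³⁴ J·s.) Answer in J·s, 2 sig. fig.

L_n = nℏ = 5 × 1.1 × 10⁻³⁴ = 5.5 × 10⁻³⁴ J·s

5.5 × 10⁻³⁴ J·s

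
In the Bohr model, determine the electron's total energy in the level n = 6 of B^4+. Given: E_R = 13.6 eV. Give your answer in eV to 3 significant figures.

E_n = −E_R·Z²/n² = −13.6 × 5²/6² = -9.44 eV

-9.44 eV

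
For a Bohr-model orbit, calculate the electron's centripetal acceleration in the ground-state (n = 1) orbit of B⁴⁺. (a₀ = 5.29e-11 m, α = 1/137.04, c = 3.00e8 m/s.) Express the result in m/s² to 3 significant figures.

1.13e25 m/s²

r = n²a₀/Z = 1.06e-11 m, v = Zαc/n = 1.09e7 m/s
a = v²/r = (1.09e7)² / 1.06e-11 = 1.13e25 m/s²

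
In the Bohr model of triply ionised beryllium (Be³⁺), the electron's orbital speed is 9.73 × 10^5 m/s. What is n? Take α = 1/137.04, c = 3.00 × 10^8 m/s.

9

v_n = Zαc/n ⇒ n = Zαc/v = 4 × 0.00730 × 3.00 × 10^8 / 9.73 × 10^5 ≈ 9.00
n = 9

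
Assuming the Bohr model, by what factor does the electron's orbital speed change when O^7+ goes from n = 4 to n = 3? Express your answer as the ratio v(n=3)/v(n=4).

4/3

v ∝ Z^1 · n^-1; with Z fixed, v ∝ n^-1.
v(n=3)/v(n=4) = (3/4)^-1 = 4/3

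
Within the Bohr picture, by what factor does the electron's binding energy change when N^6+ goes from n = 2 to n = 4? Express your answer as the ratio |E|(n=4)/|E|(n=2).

|E| ∝ Z^2 · n^-2; with Z fixed, |E| ∝ n^-2.
|E|(n=4)/|E|(n=2) = (4/2)^-2 = 1/4

1/4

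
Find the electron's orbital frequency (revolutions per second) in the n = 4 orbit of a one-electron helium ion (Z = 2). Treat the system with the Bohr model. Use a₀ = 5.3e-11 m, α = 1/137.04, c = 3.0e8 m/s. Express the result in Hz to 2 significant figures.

4.1e14 Hz

r = n²a₀/Z = 4.2e-10 m, v = Zαc/n = 1.1e6 m/s
f = v/(2πr) = 4.1e14 Hz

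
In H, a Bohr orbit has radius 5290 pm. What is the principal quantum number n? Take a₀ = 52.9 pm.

r_n = n²a₀/Z ⇒ n² = rZ/a₀ = 5290 × 1 / 52.9 ≈ 100.00
n = 10

10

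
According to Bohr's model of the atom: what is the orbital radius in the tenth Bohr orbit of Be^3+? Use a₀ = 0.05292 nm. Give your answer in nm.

r_n = n²a₀/Z = 10² × 0.05292 / 4
    = 100 × 0.05292 / 4 = 1.323 nm

1.323 nm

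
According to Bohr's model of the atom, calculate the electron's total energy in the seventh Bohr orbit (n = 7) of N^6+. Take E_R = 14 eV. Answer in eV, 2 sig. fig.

E_n = −E_R·Z²/n² = −14 × 7²/7² = -14 eV

-14 eV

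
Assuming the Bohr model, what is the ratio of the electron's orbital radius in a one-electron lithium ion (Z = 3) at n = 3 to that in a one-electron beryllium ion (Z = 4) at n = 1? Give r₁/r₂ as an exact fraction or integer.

r ∝ Z^-1 · n^2
r₁/r₂ = (3/4)^-1 · (3/1)^2 = 12

12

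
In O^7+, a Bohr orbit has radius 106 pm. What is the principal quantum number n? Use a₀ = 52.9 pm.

4

r_n = n²a₀/Z ⇒ n² = rZ/a₀ = 106 × 8 / 52.9 ≈ 16.03
n = 4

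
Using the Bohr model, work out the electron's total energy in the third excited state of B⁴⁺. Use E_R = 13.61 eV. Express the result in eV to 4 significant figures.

-21.27 eV

E_n = −E_R·Z²/n² = −13.61 × 5²/4² = -21.27 eV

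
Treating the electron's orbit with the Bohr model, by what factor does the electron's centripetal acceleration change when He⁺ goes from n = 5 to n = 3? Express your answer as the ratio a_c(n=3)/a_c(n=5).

a_c ∝ Z^3 · n^-4; with Z fixed, a_c ∝ n^-4.
a_c(n=3)/a_c(n=5) = (3/5)^-4 = 625/81

625/81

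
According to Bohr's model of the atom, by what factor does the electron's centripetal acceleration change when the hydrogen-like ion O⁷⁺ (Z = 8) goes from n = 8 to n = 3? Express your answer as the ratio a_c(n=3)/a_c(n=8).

4096/81

a_c ∝ Z^3 · n^-4; with Z fixed, a_c ∝ n^-4.
a_c(n=3)/a_c(n=8) = (3/8)^-4 = 4096/81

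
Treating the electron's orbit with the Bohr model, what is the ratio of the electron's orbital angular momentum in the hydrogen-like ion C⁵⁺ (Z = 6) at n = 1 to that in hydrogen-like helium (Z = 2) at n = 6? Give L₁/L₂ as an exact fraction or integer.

L = nℏ is independent of Z.
L₁/L₂ = n₁/n₂ = 1/6 = 1/6

1/6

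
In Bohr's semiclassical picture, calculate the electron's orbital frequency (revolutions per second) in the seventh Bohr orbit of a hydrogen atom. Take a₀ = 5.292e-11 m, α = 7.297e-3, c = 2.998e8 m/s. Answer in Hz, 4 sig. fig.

1.918e13 Hz

r = n²a₀/Z = 2.593e-9 m, v = Zαc/n = 3.125e5 m/s
f = v/(2πr) = 1.918e13 Hz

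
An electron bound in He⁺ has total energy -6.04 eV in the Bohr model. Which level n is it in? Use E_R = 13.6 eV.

3

E_n = −E_R Z²/n² ⇒ n² = E_R Z²/(−E_n) = 13.6 × 2² / 6.04 ≈ 9.01
n = 3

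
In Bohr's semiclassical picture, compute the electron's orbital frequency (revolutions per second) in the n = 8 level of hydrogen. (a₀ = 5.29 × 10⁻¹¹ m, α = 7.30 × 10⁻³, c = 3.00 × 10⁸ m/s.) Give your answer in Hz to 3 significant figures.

1.29 × 10¹³ Hz

r = n²a₀/Z = 3.39 × 10⁻⁹ m, v = Zαc/n = 2.74 × 10⁵ m/s
f = v/(2πr) = 1.29 × 10¹³ Hz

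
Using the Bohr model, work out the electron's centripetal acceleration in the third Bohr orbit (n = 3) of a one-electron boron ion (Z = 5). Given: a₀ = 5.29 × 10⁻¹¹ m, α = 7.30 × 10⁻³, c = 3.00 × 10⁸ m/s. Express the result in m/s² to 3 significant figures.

r = n²a₀/Z = 9.52 × 10⁻¹¹ m, v = Zαc/n = 3.65 × 10⁶ m/s
a = v²/r = (3.65 × 10⁶)² / 9.52 × 10⁻¹¹ = 1.40 × 10²³ m/s²

1.40 × 10²³ m/s²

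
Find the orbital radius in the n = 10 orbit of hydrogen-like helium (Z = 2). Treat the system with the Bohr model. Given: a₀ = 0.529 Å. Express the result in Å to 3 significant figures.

r_n = n²a₀/Z = 10² × 0.529 / 2
    = 100 × 0.529 / 2 = 26.5 Å

26.5 Å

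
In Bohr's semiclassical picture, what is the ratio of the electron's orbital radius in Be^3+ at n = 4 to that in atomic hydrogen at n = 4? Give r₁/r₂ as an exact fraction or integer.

r ∝ Z^-1 · n^2
r₁/r₂ = (4/1)^-1 · (4/4)^2 = 1/4

1/4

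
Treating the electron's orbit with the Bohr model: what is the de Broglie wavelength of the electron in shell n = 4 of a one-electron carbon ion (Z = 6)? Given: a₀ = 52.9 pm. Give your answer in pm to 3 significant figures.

The Bohr quantisation condition is nλ = 2πr_n.
r_n = n²a₀/Z = 141 pm
λ = 2πr_n/n = 2π·141/4 = 222 pm

222 pm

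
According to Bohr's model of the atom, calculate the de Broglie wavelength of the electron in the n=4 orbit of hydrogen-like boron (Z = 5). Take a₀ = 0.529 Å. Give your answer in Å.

The Bohr quantisation condition is nλ = 2πr_n.
r_n = n²a₀/Z = 1.69 Å
λ = 2πr_n/n = 2π·1.69/4 = 2.66 Å

2.66 Å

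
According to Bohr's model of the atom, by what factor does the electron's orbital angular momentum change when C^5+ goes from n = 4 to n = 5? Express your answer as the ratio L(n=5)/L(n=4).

L = nℏ depends only on n, so L ∝ n.
L(n=5)/L(n=4) = (5/4)^1 = 5/4

5/4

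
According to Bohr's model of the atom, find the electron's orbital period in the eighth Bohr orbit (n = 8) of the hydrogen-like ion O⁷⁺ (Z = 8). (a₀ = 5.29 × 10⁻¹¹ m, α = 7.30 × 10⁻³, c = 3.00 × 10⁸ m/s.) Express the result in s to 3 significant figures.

1.21 × 10⁻¹⁵ s

r = n²a₀/Z = 8²·5.29 × 10⁻¹¹/8 = 4.23 × 10⁻¹⁰ m
v = Zαc/n = 8·0.00730·3.00 × 10⁸/8 = 2.19 × 10⁶ m/s
T = 2πr/v = 1.21 × 10⁻¹⁵ s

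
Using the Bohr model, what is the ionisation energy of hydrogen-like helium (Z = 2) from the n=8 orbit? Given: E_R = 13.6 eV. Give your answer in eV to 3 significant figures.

0.850 eV

E_n = −E_R·Z²/n² = −13.6 × 2²/8² eV = -0.850 eV
Ionisation energy = −E_n = 0.850 eV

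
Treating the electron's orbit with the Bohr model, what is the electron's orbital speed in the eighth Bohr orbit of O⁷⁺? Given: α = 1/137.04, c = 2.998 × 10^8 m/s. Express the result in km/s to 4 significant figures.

v_n = Zαc/n = 8 × 0.007297 × 2.998 × 10^8 / 8
    = 2188 km/s

2188 km/s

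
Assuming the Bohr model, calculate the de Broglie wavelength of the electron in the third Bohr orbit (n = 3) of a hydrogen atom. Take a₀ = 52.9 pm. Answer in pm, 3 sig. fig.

The Bohr quantisation condition is nλ = 2πr_n.
r_n = n²a₀/Z = 476 pm
λ = 2πr_n/n = 2π·476/3 = 997 pm

997 pm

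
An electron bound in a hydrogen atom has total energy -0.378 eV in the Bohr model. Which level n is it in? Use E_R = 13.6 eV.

E_n = −E_R Z²/n² ⇒ n² = E_R Z²/(−E_n) = 13.6 × 1² / 0.378 ≈ 35.98
n = 6

6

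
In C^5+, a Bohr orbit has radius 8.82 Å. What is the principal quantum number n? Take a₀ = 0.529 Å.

r_n = n²a₀/Z ⇒ n² = rZ/a₀ = 8.82 × 6 / 0.529 ≈ 100.04
n = 10

10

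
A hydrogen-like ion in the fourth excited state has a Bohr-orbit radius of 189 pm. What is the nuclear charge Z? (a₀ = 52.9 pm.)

7

r_n = n²a₀/Z ⇒ Z = n²a₀/r = 5² × 52.9 / 189 ≈ 7.00
Z = 7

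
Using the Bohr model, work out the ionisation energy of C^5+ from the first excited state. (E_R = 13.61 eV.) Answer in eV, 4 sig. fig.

E_n = −E_R·Z²/n² = −13.61 × 6²/2² eV = -122.5 eV
Ionisation energy = −E_n = 122.5 eV

122.5 eV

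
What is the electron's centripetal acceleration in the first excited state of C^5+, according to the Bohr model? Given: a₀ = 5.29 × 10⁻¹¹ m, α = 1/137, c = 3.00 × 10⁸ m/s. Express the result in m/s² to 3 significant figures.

r = n²a₀/Z = 3.53 × 10⁻¹¹ m, v = Zαc/n = 6.57 × 10⁶ m/s
a = v²/r = (6.57 × 10⁶)² / 3.53 × 10⁻¹¹ = 1.22 × 10²⁴ m/s²

1.22 × 10²⁴ m/s²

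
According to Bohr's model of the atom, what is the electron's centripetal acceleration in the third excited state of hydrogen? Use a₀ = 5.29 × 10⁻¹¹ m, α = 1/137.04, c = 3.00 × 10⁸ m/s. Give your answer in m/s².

r = n²a₀/Z = 8.46 × 10⁻¹⁰ m, v = Zαc/n = 5.47 × 10⁵ m/s
a = v²/r = (5.47 × 10⁵)² / 8.46 × 10⁻¹⁰ = 3.54 × 10²⁰ m/s²

3.54 × 10²⁰ m/s²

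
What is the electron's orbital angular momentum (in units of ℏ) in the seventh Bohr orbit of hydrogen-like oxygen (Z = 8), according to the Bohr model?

7

L_n = nℏ, so L/ℏ = n = 7.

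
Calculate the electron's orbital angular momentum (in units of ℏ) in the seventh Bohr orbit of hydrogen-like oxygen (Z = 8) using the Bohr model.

L_n = nℏ, so L/ℏ = n = 7.

7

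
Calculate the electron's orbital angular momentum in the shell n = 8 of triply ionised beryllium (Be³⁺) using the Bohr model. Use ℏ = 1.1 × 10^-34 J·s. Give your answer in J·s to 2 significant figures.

L_n = nℏ = 8 × 1.1 × 10^-34 = 8.8 × 10^-34 J·s

8.8 × 10^-34 J·s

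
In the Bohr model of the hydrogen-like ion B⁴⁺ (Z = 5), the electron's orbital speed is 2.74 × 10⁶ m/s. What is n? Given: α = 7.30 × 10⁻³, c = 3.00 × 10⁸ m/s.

4

v_n = Zαc/n ⇒ n = Zαc/v = 5 × 0.00730 × 3.00 × 10⁸ / 2.74 × 10⁶ ≈ 4.00
n = 4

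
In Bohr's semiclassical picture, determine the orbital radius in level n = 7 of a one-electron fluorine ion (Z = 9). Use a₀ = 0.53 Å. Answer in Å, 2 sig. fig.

2.9 Å

r_n = n²a₀/Z = 7² × 0.53 / 9
    = 49 × 0.53 / 9 = 2.9 Å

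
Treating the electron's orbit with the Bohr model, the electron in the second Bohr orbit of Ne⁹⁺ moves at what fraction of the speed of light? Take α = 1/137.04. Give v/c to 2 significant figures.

0.036

v_n = Zαc/n, so v/c = Zα/n = 10 × 0.0073 / 2 = 0.036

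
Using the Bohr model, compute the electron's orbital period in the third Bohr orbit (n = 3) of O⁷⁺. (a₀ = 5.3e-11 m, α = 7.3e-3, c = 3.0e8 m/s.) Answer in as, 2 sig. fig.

r = n²a₀/Z = 3²·5.3e-11/8 = 6.0e-11 m
v = Zαc/n = 8·0.0073·3.0e8/3 = 5.8e6 m/s
T = 2πr/v = 6.4e-17 s = 64 as

64 as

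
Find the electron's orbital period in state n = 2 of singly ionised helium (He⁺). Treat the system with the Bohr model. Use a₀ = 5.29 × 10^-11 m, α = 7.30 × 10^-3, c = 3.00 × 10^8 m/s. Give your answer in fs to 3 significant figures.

r = n²a₀/Z = 2²·5.29 × 10^-11/2 = 1.06 × 10^-10 m
v = Zαc/n = 2·0.00730·3.00 × 10^8/2 = 2.19 × 10^6 m/s
T = 2πr/v = 3.04 × 10^-16 s = 0.304 fs

0.304 fs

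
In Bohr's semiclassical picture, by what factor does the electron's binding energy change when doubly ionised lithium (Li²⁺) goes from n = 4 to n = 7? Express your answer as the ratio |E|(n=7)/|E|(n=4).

|E| ∝ Z^2 · n^-2; with Z fixed, |E| ∝ n^-2.
|E|(n=7)/|E|(n=4) = (7/4)^-2 = 16/49

16/49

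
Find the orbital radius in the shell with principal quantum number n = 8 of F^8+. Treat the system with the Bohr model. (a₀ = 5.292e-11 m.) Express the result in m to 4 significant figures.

3.763e-10 m

r_n = n²a₀/Z = 8² × 5.292e-11 / 9
    = 64 × 5.292e-11 / 9 = 3.763e-10 m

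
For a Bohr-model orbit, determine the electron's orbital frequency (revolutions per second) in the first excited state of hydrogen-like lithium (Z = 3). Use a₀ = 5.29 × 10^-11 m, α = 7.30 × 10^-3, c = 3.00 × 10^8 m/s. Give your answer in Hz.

7.41 × 10^15 Hz

r = n²a₀/Z = 7.05 × 10^-11 m, v = Zαc/n = 3.29 × 10^6 m/s
f = v/(2πr) = 7.41 × 10^15 Hz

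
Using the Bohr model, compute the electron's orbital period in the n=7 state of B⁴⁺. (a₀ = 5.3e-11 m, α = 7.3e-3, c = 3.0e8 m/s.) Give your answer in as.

2100 as

r = n²a₀/Z = 7²·5.3e-11/5 = 5.2e-10 m
v = Zαc/n = 5·0.0073·3.0e8/7 = 1.6e6 m/s
T = 2πr/v = 2.1e-15 s = 2100 as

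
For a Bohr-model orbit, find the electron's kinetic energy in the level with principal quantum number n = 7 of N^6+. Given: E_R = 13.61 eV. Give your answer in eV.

13.61 eV

For a Coulomb orbit the virial theorem gives K = −E_n.
E_n = −E_R·Z²/n², so K = E_R·Z²/n² = 13.61 × 7²/7² = 13.61 eV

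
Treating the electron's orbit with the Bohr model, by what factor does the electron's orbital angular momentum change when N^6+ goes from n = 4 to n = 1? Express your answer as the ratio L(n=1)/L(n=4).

1/4

L = nℏ depends only on n, so L ∝ n.
L(n=1)/L(n=4) = (1/4)^1 = 1/4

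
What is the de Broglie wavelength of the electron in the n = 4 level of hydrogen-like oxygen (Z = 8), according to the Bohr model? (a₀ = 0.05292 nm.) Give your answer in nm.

The Bohr quantisation condition is nλ = 2πr_n.
r_n = n²a₀/Z = 0.1058 nm
λ = 2πr_n/n = 2π·0.1058/4 = 0.1663 nm

0.1663 nm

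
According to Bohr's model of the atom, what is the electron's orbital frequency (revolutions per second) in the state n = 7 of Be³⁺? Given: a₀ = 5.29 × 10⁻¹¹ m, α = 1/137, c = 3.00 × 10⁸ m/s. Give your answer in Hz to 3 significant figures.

3.07 × 10¹⁴ Hz

r = n²a₀/Z = 6.48 × 10⁻¹⁰ m, v = Zαc/n = 1.25 × 10⁶ m/s
f = v/(2πr) = 3.07 × 10¹⁴ Hz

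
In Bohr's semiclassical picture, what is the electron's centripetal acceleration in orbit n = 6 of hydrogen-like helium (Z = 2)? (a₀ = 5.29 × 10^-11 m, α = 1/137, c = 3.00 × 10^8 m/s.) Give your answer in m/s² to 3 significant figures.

r = n²a₀/Z = 9.52 × 10^-10 m, v = Zαc/n = 7.30 × 10^5 m/s
a = v²/r = (7.30 × 10^5)² / 9.52 × 10^-10 = 5.60 × 10^20 m/s²

5.60 × 10^20 m/s²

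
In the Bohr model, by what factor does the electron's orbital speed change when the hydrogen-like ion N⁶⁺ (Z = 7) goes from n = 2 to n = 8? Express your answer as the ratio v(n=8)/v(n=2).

1/4

v ∝ Z^1 · n^-1; with Z fixed, v ∝ n^-1.
v(n=8)/v(n=2) = (8/2)^-1 = 1/4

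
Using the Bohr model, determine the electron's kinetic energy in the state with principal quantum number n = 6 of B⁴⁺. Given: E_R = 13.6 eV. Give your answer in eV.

For a Coulomb orbit the virial theorem gives K = −E_n.
E_n = −E_R·Z²/n², so K = E_R·Z²/n² = 13.6 × 5²/6² = 9.44 eV

9.44 eV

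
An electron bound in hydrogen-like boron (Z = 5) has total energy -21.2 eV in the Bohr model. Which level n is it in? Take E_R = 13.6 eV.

4

E_n = −E_R Z²/n² ⇒ n² = E_R Z²/(−E_n) = 13.6 × 5² / 21.2 ≈ 16.04
n = 4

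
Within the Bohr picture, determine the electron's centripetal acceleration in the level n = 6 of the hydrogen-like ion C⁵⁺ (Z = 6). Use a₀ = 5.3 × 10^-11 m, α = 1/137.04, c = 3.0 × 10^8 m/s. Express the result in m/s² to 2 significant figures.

1.5 × 10^22 m/s²

r = n²a₀/Z = 3.2 × 10^-10 m, v = Zαc/n = 2.2 × 10^6 m/s
a = v²/r = (2.2 × 10^6)² / 3.2 × 10^-10 = 1.5 × 10^22 m/s²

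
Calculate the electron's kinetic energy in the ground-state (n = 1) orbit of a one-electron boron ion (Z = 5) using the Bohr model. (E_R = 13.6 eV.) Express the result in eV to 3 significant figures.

340 eV

For a Coulomb orbit the virial theorem gives K = −E_n.
E_n = −E_R·Z²/n², so K = E_R·Z²/n² = 13.6 × 5²/1² = 340 eV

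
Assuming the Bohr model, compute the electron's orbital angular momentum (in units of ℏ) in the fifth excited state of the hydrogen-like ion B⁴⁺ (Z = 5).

6

L_n = nℏ, so L/ℏ = n = 6.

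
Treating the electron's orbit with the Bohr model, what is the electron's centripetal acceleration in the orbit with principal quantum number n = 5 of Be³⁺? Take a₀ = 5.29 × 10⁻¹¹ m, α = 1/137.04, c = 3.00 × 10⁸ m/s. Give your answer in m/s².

r = n²a₀/Z = 3.31 × 10⁻¹⁰ m, v = Zαc/n = 1.75 × 10⁶ m/s
a = v²/r = (1.75 × 10⁶)² / 3.31 × 10⁻¹⁰ = 9.28 × 10²¹ m/s²

9.28 × 10²¹ m/s²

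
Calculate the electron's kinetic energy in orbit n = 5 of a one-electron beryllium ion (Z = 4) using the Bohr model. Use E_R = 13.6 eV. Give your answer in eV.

For a Coulomb orbit the virial theorem gives K = −E_n.
E_n = −E_R·Z²/n², so K = E_R·Z²/n² = 13.6 × 4²/5² = 8.70 eV

8.70 eV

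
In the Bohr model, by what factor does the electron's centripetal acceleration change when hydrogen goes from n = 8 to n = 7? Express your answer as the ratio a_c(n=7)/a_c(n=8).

a_c ∝ Z^3 · n^-4; with Z fixed, a_c ∝ n^-4.
a_c(n=7)/a_c(n=8) = (7/8)^-4 = 4096/2401

4096/2401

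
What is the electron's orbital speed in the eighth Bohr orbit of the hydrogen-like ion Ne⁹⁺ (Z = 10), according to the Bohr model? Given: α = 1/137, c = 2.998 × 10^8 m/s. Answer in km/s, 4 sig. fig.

v_n = Zαc/n = 10 × 0.007299 × 2.998 × 10^8 / 8
    = 2735 km/s

2735 km/s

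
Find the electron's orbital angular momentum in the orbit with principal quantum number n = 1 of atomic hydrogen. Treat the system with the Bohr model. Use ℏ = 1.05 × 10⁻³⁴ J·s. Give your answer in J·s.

L_n = nℏ = 1 × 1.05 × 10⁻³⁴ = 1.05 × 10⁻³⁴ J·s

1.05 × 10⁻³⁴ J·s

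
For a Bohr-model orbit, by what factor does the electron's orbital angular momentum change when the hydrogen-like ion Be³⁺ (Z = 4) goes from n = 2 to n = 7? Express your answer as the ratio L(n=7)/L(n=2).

L = nℏ depends only on n, so L ∝ n.
L(n=7)/L(n=2) = (7/2)^1 = 7/2

7/2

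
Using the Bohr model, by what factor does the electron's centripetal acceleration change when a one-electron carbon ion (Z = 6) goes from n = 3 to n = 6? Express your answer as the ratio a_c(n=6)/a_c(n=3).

a_c ∝ Z^3 · n^-4; with Z fixed, a_c ∝ n^-4.
a_c(n=6)/a_c(n=3) = (6/3)^-4 = 1/16

1/16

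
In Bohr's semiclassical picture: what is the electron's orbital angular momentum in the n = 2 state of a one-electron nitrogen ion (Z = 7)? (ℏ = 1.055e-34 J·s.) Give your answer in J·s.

L_n = nℏ = 2 × 1.055e-34 = 2.110e-34 J·s

2.110e-34 J·s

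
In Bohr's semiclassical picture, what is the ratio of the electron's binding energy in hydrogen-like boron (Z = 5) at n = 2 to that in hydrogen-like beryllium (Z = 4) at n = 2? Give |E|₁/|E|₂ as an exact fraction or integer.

25/16

|E| ∝ Z^2 · n^-2
|E|₁/|E|₂ = (5/4)^2 · (2/2)^-2 = 25/16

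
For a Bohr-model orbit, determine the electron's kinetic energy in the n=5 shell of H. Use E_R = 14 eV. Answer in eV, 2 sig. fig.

0.56 eV

For a Coulomb orbit the virial theorem gives K = −E_n.
E_n = −E_R·Z²/n², so K = E_R·Z²/n² = 14 × 1²/5² = 0.56 eV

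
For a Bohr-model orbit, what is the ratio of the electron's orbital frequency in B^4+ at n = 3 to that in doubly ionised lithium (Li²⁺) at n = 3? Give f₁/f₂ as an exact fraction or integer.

25/9

f ∝ Z^2 · n^-3
f₁/f₂ = (5/3)^2 · (3/3)^-3 = 25/9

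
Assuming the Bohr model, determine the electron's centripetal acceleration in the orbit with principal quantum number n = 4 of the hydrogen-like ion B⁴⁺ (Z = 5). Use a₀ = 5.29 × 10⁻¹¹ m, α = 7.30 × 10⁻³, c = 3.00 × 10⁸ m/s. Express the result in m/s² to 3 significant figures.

4.43 × 10²² m/s²

r = n²a₀/Z = 1.69 × 10⁻¹⁰ m, v = Zαc/n = 2.74 × 10⁶ m/s
a = v²/r = (2.74 × 10⁶)² / 1.69 × 10⁻¹⁰ = 4.43 × 10²² m/s²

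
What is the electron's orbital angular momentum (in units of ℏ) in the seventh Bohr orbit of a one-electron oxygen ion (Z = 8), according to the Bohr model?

7

L_n = nℏ, so L/ℏ = n = 7.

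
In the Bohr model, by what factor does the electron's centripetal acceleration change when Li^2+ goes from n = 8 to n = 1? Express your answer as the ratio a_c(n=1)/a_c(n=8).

4096

a_c ∝ Z^3 · n^-4; with Z fixed, a_c ∝ n^-4.
a_c(n=1)/a_c(n=8) = (1/8)^-4 = 4096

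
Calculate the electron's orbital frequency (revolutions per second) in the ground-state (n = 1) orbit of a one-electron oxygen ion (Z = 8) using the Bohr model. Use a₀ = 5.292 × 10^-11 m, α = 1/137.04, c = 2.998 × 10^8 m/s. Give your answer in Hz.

r = n²a₀/Z = 6.615 × 10^-12 m, v = Zαc/n = 1.750 × 10^7 m/s
f = v/(2πr) = 4.211 × 10^17 Hz

4.211 × 10^17 Hz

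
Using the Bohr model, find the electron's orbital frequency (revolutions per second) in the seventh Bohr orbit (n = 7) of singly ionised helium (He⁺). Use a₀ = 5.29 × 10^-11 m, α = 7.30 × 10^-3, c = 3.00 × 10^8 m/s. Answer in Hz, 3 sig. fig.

r = n²a₀/Z = 1.30 × 10^-9 m, v = Zαc/n = 6.26 × 10^5 m/s
f = v/(2πr) = 7.68 × 10^13 Hz

7.68 × 10^13 Hz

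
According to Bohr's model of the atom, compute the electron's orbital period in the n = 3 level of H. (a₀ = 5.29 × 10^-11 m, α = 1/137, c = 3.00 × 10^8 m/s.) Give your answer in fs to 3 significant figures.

r = n²a₀/Z = 3²·5.29 × 10^-11/1 = 4.76 × 10^-10 m
v = Zαc/n = 1·0.00730·3.00 × 10^8/3 = 7.30 × 10^5 m/s
T = 2πr/v = 4.10 × 10^-15 s = 4.10 fs

4.10 fs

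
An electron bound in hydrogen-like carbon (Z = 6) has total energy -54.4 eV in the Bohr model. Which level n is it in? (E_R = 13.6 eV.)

3

E_n = −E_R Z²/n² ⇒ n² = E_R Z²/(−E_n) = 13.6 × 6² / 54.4 ≈ 9.00
n = 3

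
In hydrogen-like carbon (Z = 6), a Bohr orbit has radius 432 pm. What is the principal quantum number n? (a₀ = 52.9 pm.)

r_n = n²a₀/Z ⇒ n² = rZ/a₀ = 432 × 6 / 52.9 ≈ 49.00
n = 7

7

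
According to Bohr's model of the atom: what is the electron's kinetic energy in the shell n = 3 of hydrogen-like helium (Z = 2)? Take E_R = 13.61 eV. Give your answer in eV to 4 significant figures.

6.049 eV

For a Coulomb orbit the virial theorem gives K = −E_n.
E_n = −E_R·Z²/n², so K = E_R·Z²/n² = 13.61 × 2²/3² = 6.049 eV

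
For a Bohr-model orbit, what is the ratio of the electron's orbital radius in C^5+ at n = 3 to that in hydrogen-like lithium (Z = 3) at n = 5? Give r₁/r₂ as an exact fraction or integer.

9/50

r ∝ Z^-1 · n^2
r₁/r₂ = (6/3)^-1 · (3/5)^2 = 9/50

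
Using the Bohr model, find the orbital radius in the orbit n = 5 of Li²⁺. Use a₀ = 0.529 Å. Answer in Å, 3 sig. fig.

r_n = n²a₀/Z = 5² × 0.529 / 3
    = 25 × 0.529 / 3 = 4.41 Å

4.41 Å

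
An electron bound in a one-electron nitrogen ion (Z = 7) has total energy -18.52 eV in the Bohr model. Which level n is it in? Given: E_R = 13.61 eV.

E_n = −E_R Z²/n² ⇒ n² = E_R Z²/(−E_n) = 13.61 × 7² / 18.52 ≈ 36.01
n = 6

6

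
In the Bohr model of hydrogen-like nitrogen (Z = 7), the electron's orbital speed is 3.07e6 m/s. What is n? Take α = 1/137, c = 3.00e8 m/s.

v_n = Zαc/n ⇒ n = Zαc/v = 7 × 0.00730 × 3.00e8 / 3.07e6 ≈ 4.99
n = 5

5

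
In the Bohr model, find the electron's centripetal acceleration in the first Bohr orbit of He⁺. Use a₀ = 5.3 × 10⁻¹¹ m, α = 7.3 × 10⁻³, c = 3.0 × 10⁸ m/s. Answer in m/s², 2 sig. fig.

7.2 × 10²³ m/s²

r = n²a₀/Z = 2.6 × 10⁻¹¹ m, v = Zαc/n = 4.4 × 10⁶ m/s
a = v²/r = (4.4 × 10⁶)² / 2.6 × 10⁻¹¹ = 7.2 × 10²³ m/s²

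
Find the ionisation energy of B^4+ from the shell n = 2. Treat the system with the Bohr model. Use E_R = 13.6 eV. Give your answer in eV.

85.0 eV

E_n = −E_R·Z²/n² = −13.6 × 5²/2² eV = -85.0 eV
Ionisation energy = −E_n = 85.0 eV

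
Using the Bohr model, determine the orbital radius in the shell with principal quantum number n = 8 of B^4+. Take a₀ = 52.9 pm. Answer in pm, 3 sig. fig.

r_n = n²a₀/Z = 8² × 52.9 / 5
    = 64 × 52.9 / 5 = 677 pm

677 pm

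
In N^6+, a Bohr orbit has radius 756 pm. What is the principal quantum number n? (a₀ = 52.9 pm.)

r_n = n²a₀/Z ⇒ n² = rZ/a₀ = 756 × 7 / 52.9 ≈ 100.04
n = 10

10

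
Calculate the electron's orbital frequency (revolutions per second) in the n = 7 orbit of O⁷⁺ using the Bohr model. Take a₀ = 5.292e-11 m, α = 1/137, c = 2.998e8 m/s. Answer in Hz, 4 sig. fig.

1.228e15 Hz

r = n²a₀/Z = 3.241e-10 m, v = Zαc/n = 2.501e6 m/s
f = v/(2πr) = 1.228e15 Hz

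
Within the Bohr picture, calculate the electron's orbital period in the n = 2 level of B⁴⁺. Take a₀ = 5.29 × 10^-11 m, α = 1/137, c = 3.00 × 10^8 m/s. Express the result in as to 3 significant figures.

48.6 as

r = n²a₀/Z = 2²·5.29 × 10^-11/5 = 4.23 × 10^-11 m
v = Zαc/n = 5·0.00730·3.00 × 10^8/2 = 5.47 × 10^6 m/s
T = 2πr/v = 4.86 × 10^-17 s = 48.6 as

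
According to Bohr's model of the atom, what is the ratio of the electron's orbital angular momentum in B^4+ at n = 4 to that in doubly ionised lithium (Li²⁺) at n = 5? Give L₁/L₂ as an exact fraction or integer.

4/5

L = nℏ is independent of Z.
L₁/L₂ = n₁/n₂ = 4/5 = 4/5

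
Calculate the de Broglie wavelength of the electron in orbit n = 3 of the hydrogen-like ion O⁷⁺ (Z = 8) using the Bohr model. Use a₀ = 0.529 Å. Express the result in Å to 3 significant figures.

The Bohr quantisation condition is nλ = 2πr_n.
r_n = n²a₀/Z = 0.595 Å
λ = 2πr_n/n = 2π·0.595/3 = 1.25 Å

1.25 Å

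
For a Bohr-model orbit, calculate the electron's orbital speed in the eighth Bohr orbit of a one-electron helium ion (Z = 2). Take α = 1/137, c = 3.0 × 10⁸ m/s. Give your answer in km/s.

550 km/s

v_n = Zαc/n = 2 × 0.0073 × 3.0 × 10⁸ / 8
    = 550 km/s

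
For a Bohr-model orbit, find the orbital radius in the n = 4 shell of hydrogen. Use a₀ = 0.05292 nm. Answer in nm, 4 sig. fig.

r_n = n²a₀/Z = 4² × 0.05292 / 1
    = 16 × 0.05292 / 1 = 0.8467 nm

0.8467 nm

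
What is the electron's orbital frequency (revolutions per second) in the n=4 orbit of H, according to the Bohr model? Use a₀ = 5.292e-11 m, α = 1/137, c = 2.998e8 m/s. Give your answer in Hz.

r = n²a₀/Z = 8.467e-10 m, v = Zαc/n = 5.471e5 m/s
f = v/(2πr) = 1.028e14 Hz

1.028e14 Hz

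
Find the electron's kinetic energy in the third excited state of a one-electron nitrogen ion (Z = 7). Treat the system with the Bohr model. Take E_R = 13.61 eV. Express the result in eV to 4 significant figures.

For a Coulomb orbit the virial theorem gives K = −E_n.
E_n = −E_R·Z²/n², so K = E_R·Z²/n² = 13.61 × 7²/4² = 41.68 eV

41.68 eV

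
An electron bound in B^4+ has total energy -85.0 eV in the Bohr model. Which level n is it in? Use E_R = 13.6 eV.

2

E_n = −E_R Z²/n² ⇒ n² = E_R Z²/(−E_n) = 13.6 × 5² / 85.0 ≈ 4.00
n = 2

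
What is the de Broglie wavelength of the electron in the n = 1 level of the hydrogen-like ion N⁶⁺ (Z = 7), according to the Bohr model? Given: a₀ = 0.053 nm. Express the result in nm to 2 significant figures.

0.048 nm

The Bohr quantisation condition is nλ = 2πr_n.
r_n = n²a₀/Z = 0.0076 nm
λ = 2πr_n/n = 2π·0.0076/1 = 0.048 nm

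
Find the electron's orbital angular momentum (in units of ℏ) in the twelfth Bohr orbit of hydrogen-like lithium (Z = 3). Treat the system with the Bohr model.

L_n = nℏ, so L/ℏ = n = 12.

12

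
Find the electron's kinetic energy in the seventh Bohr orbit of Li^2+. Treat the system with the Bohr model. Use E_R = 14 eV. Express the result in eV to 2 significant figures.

2.6 eV

For a Coulomb orbit the virial theorem gives K = −E_n.
E_n = −E_R·Z²/n², so K = E_R·Z²/n² = 14 × 3²/7² = 2.6 eV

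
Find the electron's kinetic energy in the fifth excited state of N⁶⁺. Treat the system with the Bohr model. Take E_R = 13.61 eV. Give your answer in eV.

18.52 eV

For a Coulomb orbit the virial theorem gives K = −E_n.
E_n = −E_R·Z²/n², so K = E_R·Z²/n² = 13.61 × 7²/6² = 18.52 eV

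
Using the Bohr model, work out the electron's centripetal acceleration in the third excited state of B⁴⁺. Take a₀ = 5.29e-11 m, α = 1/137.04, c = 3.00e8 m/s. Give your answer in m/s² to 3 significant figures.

r = n²a₀/Z = 1.69e-10 m, v = Zαc/n = 2.74e6 m/s
a = v²/r = (2.74e6)² / 1.69e-10 = 4.42e22 m/s²

4.42e22 m/s²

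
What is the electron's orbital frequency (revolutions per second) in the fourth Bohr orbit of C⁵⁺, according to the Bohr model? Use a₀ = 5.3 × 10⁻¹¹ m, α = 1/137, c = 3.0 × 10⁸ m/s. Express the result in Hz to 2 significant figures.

3.7 × 10¹⁵ Hz

r = n²a₀/Z = 1.4 × 10⁻¹⁰ m, v = Zαc/n = 3.3 × 10⁶ m/s
f = v/(2πr) = 3.7 × 10¹⁵ Hz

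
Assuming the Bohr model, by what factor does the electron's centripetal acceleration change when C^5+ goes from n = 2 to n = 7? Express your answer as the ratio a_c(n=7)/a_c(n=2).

a_c ∝ Z^3 · n^-4; with Z fixed, a_c ∝ n^-4.
a_c(n=7)/a_c(n=2) = (7/2)^-4 = 16/2401

16/2401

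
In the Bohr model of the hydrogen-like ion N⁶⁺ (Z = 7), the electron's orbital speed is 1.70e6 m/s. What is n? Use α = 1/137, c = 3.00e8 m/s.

v_n = Zαc/n ⇒ n = Zαc/v = 7 × 0.00730 × 3.00e8 / 1.70e6 ≈ 9.02
n = 9

9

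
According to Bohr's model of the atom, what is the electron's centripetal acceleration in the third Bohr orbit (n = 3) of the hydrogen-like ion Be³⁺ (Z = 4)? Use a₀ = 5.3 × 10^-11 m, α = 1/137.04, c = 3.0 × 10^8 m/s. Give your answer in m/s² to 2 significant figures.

r = n²a₀/Z = 1.2 × 10^-10 m, v = Zαc/n = 2.9 × 10^6 m/s
a = v²/r = (2.9 × 10^6)² / 1.2 × 10^-10 = 7.1 × 10^22 m/s²

7.1 × 10^22 m/s²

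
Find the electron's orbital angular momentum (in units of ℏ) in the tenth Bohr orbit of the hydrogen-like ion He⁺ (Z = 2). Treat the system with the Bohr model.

L_n = nℏ, so L/ℏ = n = 10.

10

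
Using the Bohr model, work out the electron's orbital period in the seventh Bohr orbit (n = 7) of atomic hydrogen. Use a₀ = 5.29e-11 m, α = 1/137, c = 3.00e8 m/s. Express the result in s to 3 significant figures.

5.21e-14 s

r = n²a₀/Z = 7²·5.29e-11/1 = 2.59e-9 m
v = Zαc/n = 1·0.00730·3.00e8/7 = 3.13e5 m/s
T = 2πr/v = 5.21e-14 s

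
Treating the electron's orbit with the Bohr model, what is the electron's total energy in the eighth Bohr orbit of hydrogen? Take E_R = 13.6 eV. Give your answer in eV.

-0.212 eV

E_n = −E_R·Z²/n² = −13.6 × 1²/8² = -0.212 eV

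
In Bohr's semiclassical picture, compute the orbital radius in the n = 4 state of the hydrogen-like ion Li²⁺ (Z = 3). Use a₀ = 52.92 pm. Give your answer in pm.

282.2 pm

r_n = n²a₀/Z = 4² × 52.92 / 3
    = 16 × 52.92 / 3 = 282.2 pm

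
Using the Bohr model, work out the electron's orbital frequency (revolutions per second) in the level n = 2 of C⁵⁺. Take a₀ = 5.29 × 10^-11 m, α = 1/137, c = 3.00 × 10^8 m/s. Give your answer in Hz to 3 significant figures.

2.96 × 10^16 Hz

r = n²a₀/Z = 3.53 × 10^-11 m, v = Zαc/n = 6.57 × 10^6 m/s
f = v/(2πr) = 2.96 × 10^16 Hz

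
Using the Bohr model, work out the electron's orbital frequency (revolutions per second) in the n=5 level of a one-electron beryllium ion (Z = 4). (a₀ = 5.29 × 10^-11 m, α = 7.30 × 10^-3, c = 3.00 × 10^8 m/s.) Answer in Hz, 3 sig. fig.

r = n²a₀/Z = 3.31 × 10^-10 m, v = Zαc/n = 1.75 × 10^6 m/s
f = v/(2πr) = 8.43 × 10^14 Hz

8.43 × 10^14 Hz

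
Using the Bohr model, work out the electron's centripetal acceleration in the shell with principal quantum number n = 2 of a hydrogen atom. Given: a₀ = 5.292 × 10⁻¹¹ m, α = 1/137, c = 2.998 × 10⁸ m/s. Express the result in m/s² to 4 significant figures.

5.656 × 10²¹ m/s²

r = n²a₀/Z = 2.117 × 10⁻¹⁰ m, v = Zαc/n = 1.094 × 10⁶ m/s
a = v²/r = (1.094 × 10⁶)² / 2.117 × 10⁻¹⁰ = 5.656 × 10²¹ m/s²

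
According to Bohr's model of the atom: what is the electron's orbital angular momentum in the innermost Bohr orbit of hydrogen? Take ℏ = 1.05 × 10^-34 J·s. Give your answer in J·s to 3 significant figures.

L_n = nℏ = 1 × 1.05 × 10^-34 = 1.05 × 10^-34 J·s

1.05 × 10^-34 J·s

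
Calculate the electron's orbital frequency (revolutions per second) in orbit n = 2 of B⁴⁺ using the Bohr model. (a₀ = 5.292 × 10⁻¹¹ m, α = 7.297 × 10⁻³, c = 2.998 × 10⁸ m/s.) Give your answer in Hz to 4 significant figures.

2.056 × 10¹⁶ Hz

r = n²a₀/Z = 4.234 × 10⁻¹¹ m, v = Zαc/n = 5.469 × 10⁶ m/s
f = v/(2πr) = 2.056 × 10¹⁶ Hz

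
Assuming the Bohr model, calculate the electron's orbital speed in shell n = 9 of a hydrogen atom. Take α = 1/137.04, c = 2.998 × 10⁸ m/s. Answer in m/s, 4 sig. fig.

2.431 × 10⁵ m/s

v_n = Zαc/n = 1 × 0.007297 × 2.998 × 10⁸ / 9
    = 2.431 × 10⁵ m/s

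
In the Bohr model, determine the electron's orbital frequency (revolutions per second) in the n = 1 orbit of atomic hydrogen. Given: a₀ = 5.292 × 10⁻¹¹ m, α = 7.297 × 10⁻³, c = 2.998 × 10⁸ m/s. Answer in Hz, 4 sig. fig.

r = n²a₀/Z = 5.292 × 10⁻¹¹ m, v = Zαc/n = 2.188 × 10⁶ m/s
f = v/(2πr) = 6.579 × 10¹⁵ Hz

6.579 × 10¹⁵ Hz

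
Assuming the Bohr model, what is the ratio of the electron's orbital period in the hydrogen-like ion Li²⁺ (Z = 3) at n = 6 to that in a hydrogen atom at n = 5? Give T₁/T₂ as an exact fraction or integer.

24/125

T ∝ Z^-2 · n^3
T₁/T₂ = (3/1)^-2 · (6/5)^3 = 24/125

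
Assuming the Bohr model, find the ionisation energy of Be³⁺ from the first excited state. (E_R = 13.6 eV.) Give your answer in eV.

54.4 eV

E_n = −E_R·Z²/n² = −13.6 × 4²/2² eV = -54.4 eV
Ionisation energy = −E_n = 54.4 eV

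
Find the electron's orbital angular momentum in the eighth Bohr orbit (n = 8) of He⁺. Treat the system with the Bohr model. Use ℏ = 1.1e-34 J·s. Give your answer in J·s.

8.8e-34 J·s

L_n = nℏ = 8 × 1.1e-34 = 8.8e-34 J·s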